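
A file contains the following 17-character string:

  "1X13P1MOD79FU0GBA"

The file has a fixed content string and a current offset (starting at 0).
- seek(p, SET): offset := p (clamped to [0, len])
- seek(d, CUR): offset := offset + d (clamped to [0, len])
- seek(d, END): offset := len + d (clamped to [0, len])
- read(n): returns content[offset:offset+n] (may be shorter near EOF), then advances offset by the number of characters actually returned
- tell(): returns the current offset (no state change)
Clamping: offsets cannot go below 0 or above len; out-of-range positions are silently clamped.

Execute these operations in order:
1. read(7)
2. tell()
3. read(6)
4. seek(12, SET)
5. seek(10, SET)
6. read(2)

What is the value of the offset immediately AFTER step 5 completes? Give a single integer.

Answer: 10

Derivation:
After 1 (read(7)): returned '1X13P1M', offset=7
After 2 (tell()): offset=7
After 3 (read(6)): returned 'OD79FU', offset=13
After 4 (seek(12, SET)): offset=12
After 5 (seek(10, SET)): offset=10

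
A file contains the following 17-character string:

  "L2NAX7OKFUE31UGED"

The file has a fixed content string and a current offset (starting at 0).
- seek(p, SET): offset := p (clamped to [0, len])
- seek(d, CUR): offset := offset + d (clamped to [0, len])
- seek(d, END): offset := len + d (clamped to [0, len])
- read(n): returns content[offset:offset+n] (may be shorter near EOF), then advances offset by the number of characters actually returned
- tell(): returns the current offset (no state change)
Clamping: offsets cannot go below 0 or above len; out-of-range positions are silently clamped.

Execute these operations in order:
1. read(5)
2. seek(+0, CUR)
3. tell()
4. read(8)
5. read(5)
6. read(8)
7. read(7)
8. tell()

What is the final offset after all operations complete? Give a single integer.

Answer: 17

Derivation:
After 1 (read(5)): returned 'L2NAX', offset=5
After 2 (seek(+0, CUR)): offset=5
After 3 (tell()): offset=5
After 4 (read(8)): returned '7OKFUE31', offset=13
After 5 (read(5)): returned 'UGED', offset=17
After 6 (read(8)): returned '', offset=17
After 7 (read(7)): returned '', offset=17
After 8 (tell()): offset=17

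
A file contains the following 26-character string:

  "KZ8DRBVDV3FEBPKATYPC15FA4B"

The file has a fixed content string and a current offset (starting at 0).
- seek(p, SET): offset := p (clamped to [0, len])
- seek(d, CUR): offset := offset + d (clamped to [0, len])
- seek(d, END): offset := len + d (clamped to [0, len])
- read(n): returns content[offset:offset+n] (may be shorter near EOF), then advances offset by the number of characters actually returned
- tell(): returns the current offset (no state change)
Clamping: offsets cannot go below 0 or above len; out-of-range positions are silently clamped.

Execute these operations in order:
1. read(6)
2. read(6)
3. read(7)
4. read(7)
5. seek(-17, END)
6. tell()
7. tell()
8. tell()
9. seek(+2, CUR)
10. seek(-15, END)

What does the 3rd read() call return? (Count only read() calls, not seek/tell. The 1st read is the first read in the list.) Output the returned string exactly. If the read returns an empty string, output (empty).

After 1 (read(6)): returned 'KZ8DRB', offset=6
After 2 (read(6)): returned 'VDV3FE', offset=12
After 3 (read(7)): returned 'BPKATYP', offset=19
After 4 (read(7)): returned 'C15FA4B', offset=26
After 5 (seek(-17, END)): offset=9
After 6 (tell()): offset=9
After 7 (tell()): offset=9
After 8 (tell()): offset=9
After 9 (seek(+2, CUR)): offset=11
After 10 (seek(-15, END)): offset=11

Answer: BPKATYP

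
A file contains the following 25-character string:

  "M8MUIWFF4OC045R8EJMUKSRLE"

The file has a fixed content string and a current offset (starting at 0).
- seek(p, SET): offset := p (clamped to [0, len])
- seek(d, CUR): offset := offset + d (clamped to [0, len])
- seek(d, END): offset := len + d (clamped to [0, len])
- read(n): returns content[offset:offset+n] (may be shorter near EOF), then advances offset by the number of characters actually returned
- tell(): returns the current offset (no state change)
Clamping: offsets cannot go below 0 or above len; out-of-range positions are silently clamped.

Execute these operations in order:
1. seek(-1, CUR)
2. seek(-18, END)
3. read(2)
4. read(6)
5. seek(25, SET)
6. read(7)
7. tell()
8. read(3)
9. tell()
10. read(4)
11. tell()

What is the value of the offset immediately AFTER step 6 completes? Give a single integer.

Answer: 25

Derivation:
After 1 (seek(-1, CUR)): offset=0
After 2 (seek(-18, END)): offset=7
After 3 (read(2)): returned 'F4', offset=9
After 4 (read(6)): returned 'OC045R', offset=15
After 5 (seek(25, SET)): offset=25
After 6 (read(7)): returned '', offset=25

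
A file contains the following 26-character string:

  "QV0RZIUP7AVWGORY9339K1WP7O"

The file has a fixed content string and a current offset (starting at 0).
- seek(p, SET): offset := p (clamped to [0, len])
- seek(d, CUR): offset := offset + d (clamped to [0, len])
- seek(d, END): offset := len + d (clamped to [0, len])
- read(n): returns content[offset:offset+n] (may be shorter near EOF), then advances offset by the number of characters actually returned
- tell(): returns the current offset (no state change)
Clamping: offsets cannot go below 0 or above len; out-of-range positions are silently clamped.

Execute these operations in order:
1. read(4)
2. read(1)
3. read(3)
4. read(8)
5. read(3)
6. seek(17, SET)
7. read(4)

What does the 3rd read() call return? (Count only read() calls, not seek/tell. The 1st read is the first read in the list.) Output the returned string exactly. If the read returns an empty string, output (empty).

Answer: IUP

Derivation:
After 1 (read(4)): returned 'QV0R', offset=4
After 2 (read(1)): returned 'Z', offset=5
After 3 (read(3)): returned 'IUP', offset=8
After 4 (read(8)): returned '7AVWGORY', offset=16
After 5 (read(3)): returned '933', offset=19
After 6 (seek(17, SET)): offset=17
After 7 (read(4)): returned '339K', offset=21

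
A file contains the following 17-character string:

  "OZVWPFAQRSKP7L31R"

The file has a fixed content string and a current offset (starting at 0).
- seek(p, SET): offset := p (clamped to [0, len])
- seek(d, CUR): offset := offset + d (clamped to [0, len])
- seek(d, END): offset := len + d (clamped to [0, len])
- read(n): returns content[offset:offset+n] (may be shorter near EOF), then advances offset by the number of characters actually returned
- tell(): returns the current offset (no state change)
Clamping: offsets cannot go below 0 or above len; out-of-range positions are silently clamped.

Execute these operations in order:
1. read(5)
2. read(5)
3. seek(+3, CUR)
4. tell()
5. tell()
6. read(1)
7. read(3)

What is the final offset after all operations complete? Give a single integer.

After 1 (read(5)): returned 'OZVWP', offset=5
After 2 (read(5)): returned 'FAQRS', offset=10
After 3 (seek(+3, CUR)): offset=13
After 4 (tell()): offset=13
After 5 (tell()): offset=13
After 6 (read(1)): returned 'L', offset=14
After 7 (read(3)): returned '31R', offset=17

Answer: 17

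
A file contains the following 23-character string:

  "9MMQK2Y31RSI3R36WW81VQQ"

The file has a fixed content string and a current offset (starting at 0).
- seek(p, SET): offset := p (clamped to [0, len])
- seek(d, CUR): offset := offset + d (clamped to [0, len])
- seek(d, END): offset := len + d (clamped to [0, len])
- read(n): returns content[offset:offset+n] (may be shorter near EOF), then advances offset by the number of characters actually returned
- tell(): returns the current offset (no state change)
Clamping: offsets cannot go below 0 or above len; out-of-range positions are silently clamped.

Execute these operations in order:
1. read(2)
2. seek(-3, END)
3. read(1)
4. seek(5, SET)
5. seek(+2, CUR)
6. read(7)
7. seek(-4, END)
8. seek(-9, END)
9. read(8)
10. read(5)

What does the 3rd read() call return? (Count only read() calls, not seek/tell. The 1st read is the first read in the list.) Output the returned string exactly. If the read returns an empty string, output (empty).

Answer: 31RSI3R

Derivation:
After 1 (read(2)): returned '9M', offset=2
After 2 (seek(-3, END)): offset=20
After 3 (read(1)): returned 'V', offset=21
After 4 (seek(5, SET)): offset=5
After 5 (seek(+2, CUR)): offset=7
After 6 (read(7)): returned '31RSI3R', offset=14
After 7 (seek(-4, END)): offset=19
After 8 (seek(-9, END)): offset=14
After 9 (read(8)): returned '36WW81VQ', offset=22
After 10 (read(5)): returned 'Q', offset=23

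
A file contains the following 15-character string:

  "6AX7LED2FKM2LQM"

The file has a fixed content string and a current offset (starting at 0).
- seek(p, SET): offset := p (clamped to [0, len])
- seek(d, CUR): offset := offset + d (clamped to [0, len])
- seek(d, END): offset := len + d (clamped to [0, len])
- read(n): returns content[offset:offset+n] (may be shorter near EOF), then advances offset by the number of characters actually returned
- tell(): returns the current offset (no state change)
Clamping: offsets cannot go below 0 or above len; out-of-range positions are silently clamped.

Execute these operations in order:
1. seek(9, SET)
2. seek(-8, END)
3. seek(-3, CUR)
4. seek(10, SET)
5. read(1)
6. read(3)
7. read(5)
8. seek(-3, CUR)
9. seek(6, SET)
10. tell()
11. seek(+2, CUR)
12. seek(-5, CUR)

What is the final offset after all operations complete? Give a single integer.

Answer: 3

Derivation:
After 1 (seek(9, SET)): offset=9
After 2 (seek(-8, END)): offset=7
After 3 (seek(-3, CUR)): offset=4
After 4 (seek(10, SET)): offset=10
After 5 (read(1)): returned 'M', offset=11
After 6 (read(3)): returned '2LQ', offset=14
After 7 (read(5)): returned 'M', offset=15
After 8 (seek(-3, CUR)): offset=12
After 9 (seek(6, SET)): offset=6
After 10 (tell()): offset=6
After 11 (seek(+2, CUR)): offset=8
After 12 (seek(-5, CUR)): offset=3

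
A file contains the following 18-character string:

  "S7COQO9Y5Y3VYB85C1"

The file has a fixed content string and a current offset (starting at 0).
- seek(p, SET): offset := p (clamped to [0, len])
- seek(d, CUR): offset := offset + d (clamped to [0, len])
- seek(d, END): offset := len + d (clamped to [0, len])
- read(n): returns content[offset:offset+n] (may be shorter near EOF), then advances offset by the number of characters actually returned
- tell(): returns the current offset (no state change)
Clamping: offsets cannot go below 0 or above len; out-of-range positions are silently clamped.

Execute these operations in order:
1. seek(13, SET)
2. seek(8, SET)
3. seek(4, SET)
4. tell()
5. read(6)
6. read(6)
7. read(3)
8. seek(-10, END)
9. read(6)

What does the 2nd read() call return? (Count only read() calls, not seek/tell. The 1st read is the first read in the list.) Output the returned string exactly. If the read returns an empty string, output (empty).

Answer: 3VYB85

Derivation:
After 1 (seek(13, SET)): offset=13
After 2 (seek(8, SET)): offset=8
After 3 (seek(4, SET)): offset=4
After 4 (tell()): offset=4
After 5 (read(6)): returned 'QO9Y5Y', offset=10
After 6 (read(6)): returned '3VYB85', offset=16
After 7 (read(3)): returned 'C1', offset=18
After 8 (seek(-10, END)): offset=8
After 9 (read(6)): returned '5Y3VYB', offset=14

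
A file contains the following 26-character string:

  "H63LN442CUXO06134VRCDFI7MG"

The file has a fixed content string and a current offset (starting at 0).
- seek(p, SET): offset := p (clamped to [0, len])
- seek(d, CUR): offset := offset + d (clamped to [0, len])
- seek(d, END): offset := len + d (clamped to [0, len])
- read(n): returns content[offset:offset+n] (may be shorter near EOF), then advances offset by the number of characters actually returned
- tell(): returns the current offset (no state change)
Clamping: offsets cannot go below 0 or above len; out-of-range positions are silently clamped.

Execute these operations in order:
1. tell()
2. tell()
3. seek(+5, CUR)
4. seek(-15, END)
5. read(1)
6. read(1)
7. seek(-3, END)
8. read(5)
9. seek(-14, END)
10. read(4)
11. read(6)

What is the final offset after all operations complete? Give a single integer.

After 1 (tell()): offset=0
After 2 (tell()): offset=0
After 3 (seek(+5, CUR)): offset=5
After 4 (seek(-15, END)): offset=11
After 5 (read(1)): returned 'O', offset=12
After 6 (read(1)): returned '0', offset=13
After 7 (seek(-3, END)): offset=23
After 8 (read(5)): returned '7MG', offset=26
After 9 (seek(-14, END)): offset=12
After 10 (read(4)): returned '0613', offset=16
After 11 (read(6)): returned '4VRCDF', offset=22

Answer: 22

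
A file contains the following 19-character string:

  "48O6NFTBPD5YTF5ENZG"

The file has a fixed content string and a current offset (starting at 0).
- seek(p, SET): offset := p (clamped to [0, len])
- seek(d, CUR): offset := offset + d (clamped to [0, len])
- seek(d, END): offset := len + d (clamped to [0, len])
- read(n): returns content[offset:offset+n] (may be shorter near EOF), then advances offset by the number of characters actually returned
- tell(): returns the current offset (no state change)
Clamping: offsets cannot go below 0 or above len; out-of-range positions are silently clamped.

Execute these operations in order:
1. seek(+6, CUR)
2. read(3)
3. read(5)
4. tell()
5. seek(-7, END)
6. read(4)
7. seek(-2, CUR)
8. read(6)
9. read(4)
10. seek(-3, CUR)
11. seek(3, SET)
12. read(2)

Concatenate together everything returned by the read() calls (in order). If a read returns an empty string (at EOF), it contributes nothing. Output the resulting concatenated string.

Answer: TBPD5YTFTF5E5ENZG6N

Derivation:
After 1 (seek(+6, CUR)): offset=6
After 2 (read(3)): returned 'TBP', offset=9
After 3 (read(5)): returned 'D5YTF', offset=14
After 4 (tell()): offset=14
After 5 (seek(-7, END)): offset=12
After 6 (read(4)): returned 'TF5E', offset=16
After 7 (seek(-2, CUR)): offset=14
After 8 (read(6)): returned '5ENZG', offset=19
After 9 (read(4)): returned '', offset=19
After 10 (seek(-3, CUR)): offset=16
After 11 (seek(3, SET)): offset=3
After 12 (read(2)): returned '6N', offset=5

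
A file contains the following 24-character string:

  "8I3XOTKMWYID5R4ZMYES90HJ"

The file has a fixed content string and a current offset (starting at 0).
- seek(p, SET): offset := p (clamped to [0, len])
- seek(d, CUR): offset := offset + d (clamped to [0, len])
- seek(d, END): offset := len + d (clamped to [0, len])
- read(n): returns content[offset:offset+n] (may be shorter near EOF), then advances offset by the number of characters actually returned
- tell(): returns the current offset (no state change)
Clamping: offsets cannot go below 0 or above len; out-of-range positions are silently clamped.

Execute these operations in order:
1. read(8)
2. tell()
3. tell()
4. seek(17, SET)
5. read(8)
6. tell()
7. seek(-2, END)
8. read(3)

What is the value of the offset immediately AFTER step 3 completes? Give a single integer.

After 1 (read(8)): returned '8I3XOTKM', offset=8
After 2 (tell()): offset=8
After 3 (tell()): offset=8

Answer: 8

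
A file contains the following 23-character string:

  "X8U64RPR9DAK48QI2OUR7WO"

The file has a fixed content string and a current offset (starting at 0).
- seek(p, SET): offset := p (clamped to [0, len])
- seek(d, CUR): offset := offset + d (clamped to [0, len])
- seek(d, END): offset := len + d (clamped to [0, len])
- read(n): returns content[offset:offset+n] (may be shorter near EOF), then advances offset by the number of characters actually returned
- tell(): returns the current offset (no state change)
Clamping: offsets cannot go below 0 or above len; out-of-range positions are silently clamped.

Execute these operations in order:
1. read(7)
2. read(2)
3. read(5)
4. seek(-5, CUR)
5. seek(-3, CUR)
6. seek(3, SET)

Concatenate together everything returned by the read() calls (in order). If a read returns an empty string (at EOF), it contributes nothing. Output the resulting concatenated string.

After 1 (read(7)): returned 'X8U64RP', offset=7
After 2 (read(2)): returned 'R9', offset=9
After 3 (read(5)): returned 'DAK48', offset=14
After 4 (seek(-5, CUR)): offset=9
After 5 (seek(-3, CUR)): offset=6
After 6 (seek(3, SET)): offset=3

Answer: X8U64RPR9DAK48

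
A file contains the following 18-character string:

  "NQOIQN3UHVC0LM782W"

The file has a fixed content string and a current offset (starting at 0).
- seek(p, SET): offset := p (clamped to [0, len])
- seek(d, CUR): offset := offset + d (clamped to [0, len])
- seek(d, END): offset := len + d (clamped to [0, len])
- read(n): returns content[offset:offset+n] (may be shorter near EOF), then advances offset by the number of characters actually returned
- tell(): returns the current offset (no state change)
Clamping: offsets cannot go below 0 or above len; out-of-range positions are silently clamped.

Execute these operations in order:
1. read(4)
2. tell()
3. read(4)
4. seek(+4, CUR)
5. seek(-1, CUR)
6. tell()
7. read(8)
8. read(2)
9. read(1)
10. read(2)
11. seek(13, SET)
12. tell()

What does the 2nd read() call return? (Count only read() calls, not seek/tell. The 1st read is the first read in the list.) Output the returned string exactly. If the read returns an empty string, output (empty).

Answer: QN3U

Derivation:
After 1 (read(4)): returned 'NQOI', offset=4
After 2 (tell()): offset=4
After 3 (read(4)): returned 'QN3U', offset=8
After 4 (seek(+4, CUR)): offset=12
After 5 (seek(-1, CUR)): offset=11
After 6 (tell()): offset=11
After 7 (read(8)): returned '0LM782W', offset=18
After 8 (read(2)): returned '', offset=18
After 9 (read(1)): returned '', offset=18
After 10 (read(2)): returned '', offset=18
After 11 (seek(13, SET)): offset=13
After 12 (tell()): offset=13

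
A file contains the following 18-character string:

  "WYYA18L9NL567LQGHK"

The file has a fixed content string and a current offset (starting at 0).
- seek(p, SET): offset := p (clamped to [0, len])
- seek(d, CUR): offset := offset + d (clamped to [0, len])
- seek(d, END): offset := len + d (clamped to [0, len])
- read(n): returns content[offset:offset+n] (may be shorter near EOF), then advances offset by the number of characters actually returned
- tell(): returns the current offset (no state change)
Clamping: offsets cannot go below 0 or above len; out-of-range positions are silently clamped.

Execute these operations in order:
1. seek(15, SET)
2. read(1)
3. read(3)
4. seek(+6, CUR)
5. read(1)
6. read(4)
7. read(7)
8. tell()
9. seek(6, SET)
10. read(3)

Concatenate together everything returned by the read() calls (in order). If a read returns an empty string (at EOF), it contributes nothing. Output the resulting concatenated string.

Answer: GHKL9N

Derivation:
After 1 (seek(15, SET)): offset=15
After 2 (read(1)): returned 'G', offset=16
After 3 (read(3)): returned 'HK', offset=18
After 4 (seek(+6, CUR)): offset=18
After 5 (read(1)): returned '', offset=18
After 6 (read(4)): returned '', offset=18
After 7 (read(7)): returned '', offset=18
After 8 (tell()): offset=18
After 9 (seek(6, SET)): offset=6
After 10 (read(3)): returned 'L9N', offset=9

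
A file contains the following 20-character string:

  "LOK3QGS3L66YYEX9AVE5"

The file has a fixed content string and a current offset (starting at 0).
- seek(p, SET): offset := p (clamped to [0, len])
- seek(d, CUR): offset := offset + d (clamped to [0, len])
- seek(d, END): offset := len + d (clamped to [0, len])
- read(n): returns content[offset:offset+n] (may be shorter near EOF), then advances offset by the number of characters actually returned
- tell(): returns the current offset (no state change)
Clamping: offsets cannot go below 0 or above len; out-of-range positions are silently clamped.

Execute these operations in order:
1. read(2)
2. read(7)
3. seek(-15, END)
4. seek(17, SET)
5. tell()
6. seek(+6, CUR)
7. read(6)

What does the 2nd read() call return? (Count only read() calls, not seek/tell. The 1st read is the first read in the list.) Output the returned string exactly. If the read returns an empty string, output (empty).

Answer: K3QGS3L

Derivation:
After 1 (read(2)): returned 'LO', offset=2
After 2 (read(7)): returned 'K3QGS3L', offset=9
After 3 (seek(-15, END)): offset=5
After 4 (seek(17, SET)): offset=17
After 5 (tell()): offset=17
After 6 (seek(+6, CUR)): offset=20
After 7 (read(6)): returned '', offset=20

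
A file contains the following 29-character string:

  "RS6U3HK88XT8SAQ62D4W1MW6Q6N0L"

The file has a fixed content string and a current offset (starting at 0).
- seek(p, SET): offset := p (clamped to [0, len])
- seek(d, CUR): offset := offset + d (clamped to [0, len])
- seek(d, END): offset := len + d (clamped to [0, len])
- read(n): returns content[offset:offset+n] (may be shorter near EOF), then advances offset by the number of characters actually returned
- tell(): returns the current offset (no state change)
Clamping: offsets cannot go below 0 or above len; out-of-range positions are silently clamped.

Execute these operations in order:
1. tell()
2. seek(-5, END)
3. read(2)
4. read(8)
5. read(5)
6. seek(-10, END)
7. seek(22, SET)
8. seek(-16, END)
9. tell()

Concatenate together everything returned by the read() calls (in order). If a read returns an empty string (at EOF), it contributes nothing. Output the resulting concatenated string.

After 1 (tell()): offset=0
After 2 (seek(-5, END)): offset=24
After 3 (read(2)): returned 'Q6', offset=26
After 4 (read(8)): returned 'N0L', offset=29
After 5 (read(5)): returned '', offset=29
After 6 (seek(-10, END)): offset=19
After 7 (seek(22, SET)): offset=22
After 8 (seek(-16, END)): offset=13
After 9 (tell()): offset=13

Answer: Q6N0L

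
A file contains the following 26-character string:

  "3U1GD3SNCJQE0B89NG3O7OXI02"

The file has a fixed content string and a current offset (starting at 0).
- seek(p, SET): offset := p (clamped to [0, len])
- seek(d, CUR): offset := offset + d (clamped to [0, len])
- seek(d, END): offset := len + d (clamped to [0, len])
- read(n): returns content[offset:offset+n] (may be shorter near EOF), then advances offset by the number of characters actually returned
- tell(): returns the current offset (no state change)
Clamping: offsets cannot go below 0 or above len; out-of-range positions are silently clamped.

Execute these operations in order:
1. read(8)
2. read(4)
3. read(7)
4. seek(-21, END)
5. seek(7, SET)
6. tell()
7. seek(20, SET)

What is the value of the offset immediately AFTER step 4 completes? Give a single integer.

Answer: 5

Derivation:
After 1 (read(8)): returned '3U1GD3SN', offset=8
After 2 (read(4)): returned 'CJQE', offset=12
After 3 (read(7)): returned '0B89NG3', offset=19
After 4 (seek(-21, END)): offset=5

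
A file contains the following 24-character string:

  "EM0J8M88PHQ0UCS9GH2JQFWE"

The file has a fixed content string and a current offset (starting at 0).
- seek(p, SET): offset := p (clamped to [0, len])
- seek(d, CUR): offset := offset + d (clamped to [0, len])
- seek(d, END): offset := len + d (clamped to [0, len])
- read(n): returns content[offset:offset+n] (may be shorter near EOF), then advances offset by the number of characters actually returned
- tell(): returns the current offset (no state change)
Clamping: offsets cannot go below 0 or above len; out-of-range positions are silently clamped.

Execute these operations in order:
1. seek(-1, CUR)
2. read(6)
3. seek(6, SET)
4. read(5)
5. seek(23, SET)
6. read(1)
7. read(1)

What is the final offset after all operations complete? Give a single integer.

After 1 (seek(-1, CUR)): offset=0
After 2 (read(6)): returned 'EM0J8M', offset=6
After 3 (seek(6, SET)): offset=6
After 4 (read(5)): returned '88PHQ', offset=11
After 5 (seek(23, SET)): offset=23
After 6 (read(1)): returned 'E', offset=24
After 7 (read(1)): returned '', offset=24

Answer: 24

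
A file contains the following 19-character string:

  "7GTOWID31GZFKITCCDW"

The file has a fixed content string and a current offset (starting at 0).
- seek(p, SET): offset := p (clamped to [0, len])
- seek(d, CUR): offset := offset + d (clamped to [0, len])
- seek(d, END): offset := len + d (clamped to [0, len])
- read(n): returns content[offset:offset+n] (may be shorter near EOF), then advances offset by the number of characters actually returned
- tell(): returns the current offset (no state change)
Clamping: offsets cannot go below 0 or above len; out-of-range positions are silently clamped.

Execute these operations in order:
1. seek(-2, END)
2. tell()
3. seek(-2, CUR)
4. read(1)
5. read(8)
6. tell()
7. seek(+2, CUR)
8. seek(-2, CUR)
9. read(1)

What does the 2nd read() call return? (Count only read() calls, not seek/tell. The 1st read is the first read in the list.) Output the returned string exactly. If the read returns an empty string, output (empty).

After 1 (seek(-2, END)): offset=17
After 2 (tell()): offset=17
After 3 (seek(-2, CUR)): offset=15
After 4 (read(1)): returned 'C', offset=16
After 5 (read(8)): returned 'CDW', offset=19
After 6 (tell()): offset=19
After 7 (seek(+2, CUR)): offset=19
After 8 (seek(-2, CUR)): offset=17
After 9 (read(1)): returned 'D', offset=18

Answer: CDW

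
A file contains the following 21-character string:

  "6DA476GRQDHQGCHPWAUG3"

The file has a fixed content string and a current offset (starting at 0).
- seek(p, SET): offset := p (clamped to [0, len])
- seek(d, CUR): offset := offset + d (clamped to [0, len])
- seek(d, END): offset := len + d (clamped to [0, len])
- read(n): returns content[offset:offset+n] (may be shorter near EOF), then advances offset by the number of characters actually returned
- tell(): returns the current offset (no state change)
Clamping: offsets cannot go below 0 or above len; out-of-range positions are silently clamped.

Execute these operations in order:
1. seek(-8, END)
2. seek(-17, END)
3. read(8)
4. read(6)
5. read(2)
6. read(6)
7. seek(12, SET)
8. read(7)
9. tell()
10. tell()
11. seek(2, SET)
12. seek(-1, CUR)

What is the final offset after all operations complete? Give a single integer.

After 1 (seek(-8, END)): offset=13
After 2 (seek(-17, END)): offset=4
After 3 (read(8)): returned '76GRQDHQ', offset=12
After 4 (read(6)): returned 'GCHPWA', offset=18
After 5 (read(2)): returned 'UG', offset=20
After 6 (read(6)): returned '3', offset=21
After 7 (seek(12, SET)): offset=12
After 8 (read(7)): returned 'GCHPWAU', offset=19
After 9 (tell()): offset=19
After 10 (tell()): offset=19
After 11 (seek(2, SET)): offset=2
After 12 (seek(-1, CUR)): offset=1

Answer: 1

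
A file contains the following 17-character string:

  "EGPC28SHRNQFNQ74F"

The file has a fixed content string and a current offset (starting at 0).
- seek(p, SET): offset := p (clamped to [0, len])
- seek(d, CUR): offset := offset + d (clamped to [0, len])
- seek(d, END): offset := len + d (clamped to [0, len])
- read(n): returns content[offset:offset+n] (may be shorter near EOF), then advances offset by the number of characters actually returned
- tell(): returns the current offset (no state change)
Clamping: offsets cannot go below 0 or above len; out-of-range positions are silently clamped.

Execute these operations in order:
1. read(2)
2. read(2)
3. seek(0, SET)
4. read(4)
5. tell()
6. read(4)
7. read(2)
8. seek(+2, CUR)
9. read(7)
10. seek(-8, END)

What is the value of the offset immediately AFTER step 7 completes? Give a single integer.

After 1 (read(2)): returned 'EG', offset=2
After 2 (read(2)): returned 'PC', offset=4
After 3 (seek(0, SET)): offset=0
After 4 (read(4)): returned 'EGPC', offset=4
After 5 (tell()): offset=4
After 6 (read(4)): returned '28SH', offset=8
After 7 (read(2)): returned 'RN', offset=10

Answer: 10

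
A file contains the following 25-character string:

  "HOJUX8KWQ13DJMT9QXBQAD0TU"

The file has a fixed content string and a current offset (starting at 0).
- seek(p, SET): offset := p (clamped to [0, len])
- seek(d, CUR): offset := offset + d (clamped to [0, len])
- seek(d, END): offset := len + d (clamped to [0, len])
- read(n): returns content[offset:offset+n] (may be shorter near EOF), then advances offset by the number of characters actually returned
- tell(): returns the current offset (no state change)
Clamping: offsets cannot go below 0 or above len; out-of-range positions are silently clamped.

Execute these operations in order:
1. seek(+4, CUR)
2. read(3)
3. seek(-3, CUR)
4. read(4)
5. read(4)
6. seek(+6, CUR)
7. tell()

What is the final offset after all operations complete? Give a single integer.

Answer: 18

Derivation:
After 1 (seek(+4, CUR)): offset=4
After 2 (read(3)): returned 'X8K', offset=7
After 3 (seek(-3, CUR)): offset=4
After 4 (read(4)): returned 'X8KW', offset=8
After 5 (read(4)): returned 'Q13D', offset=12
After 6 (seek(+6, CUR)): offset=18
After 7 (tell()): offset=18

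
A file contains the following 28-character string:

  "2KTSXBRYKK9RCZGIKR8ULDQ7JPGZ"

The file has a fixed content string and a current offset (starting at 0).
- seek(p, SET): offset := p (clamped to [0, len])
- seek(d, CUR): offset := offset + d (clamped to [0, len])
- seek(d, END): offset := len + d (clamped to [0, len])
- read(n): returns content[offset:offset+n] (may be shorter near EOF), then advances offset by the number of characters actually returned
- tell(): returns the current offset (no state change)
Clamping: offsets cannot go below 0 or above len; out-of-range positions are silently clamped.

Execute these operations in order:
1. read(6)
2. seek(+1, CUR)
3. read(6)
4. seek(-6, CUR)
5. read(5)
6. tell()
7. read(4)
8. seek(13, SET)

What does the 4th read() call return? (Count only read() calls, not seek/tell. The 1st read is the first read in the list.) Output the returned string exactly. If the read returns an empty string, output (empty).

Answer: CZGI

Derivation:
After 1 (read(6)): returned '2KTSXB', offset=6
After 2 (seek(+1, CUR)): offset=7
After 3 (read(6)): returned 'YKK9RC', offset=13
After 4 (seek(-6, CUR)): offset=7
After 5 (read(5)): returned 'YKK9R', offset=12
After 6 (tell()): offset=12
After 7 (read(4)): returned 'CZGI', offset=16
After 8 (seek(13, SET)): offset=13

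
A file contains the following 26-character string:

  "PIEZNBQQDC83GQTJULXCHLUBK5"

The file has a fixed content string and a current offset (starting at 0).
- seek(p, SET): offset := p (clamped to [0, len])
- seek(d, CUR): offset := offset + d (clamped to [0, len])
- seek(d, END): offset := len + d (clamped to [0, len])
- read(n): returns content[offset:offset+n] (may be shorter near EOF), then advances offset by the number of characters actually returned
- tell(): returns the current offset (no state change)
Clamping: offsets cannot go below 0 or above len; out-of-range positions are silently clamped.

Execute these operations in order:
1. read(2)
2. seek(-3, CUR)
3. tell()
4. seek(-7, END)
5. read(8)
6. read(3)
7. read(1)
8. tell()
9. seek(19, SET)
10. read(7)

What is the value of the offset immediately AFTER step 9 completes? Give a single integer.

Answer: 19

Derivation:
After 1 (read(2)): returned 'PI', offset=2
After 2 (seek(-3, CUR)): offset=0
After 3 (tell()): offset=0
After 4 (seek(-7, END)): offset=19
After 5 (read(8)): returned 'CHLUBK5', offset=26
After 6 (read(3)): returned '', offset=26
After 7 (read(1)): returned '', offset=26
After 8 (tell()): offset=26
After 9 (seek(19, SET)): offset=19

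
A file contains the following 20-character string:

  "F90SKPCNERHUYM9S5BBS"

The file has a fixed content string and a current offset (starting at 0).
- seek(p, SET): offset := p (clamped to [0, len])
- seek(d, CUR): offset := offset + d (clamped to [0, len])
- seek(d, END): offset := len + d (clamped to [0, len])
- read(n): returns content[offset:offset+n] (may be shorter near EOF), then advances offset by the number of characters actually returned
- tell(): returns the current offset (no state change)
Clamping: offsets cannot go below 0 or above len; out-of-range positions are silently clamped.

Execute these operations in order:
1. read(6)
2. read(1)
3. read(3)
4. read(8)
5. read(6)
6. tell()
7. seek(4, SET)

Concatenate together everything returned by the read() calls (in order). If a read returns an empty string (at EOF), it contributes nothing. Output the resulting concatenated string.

After 1 (read(6)): returned 'F90SKP', offset=6
After 2 (read(1)): returned 'C', offset=7
After 3 (read(3)): returned 'NER', offset=10
After 4 (read(8)): returned 'HUYM9S5B', offset=18
After 5 (read(6)): returned 'BS', offset=20
After 6 (tell()): offset=20
After 7 (seek(4, SET)): offset=4

Answer: F90SKPCNERHUYM9S5BBS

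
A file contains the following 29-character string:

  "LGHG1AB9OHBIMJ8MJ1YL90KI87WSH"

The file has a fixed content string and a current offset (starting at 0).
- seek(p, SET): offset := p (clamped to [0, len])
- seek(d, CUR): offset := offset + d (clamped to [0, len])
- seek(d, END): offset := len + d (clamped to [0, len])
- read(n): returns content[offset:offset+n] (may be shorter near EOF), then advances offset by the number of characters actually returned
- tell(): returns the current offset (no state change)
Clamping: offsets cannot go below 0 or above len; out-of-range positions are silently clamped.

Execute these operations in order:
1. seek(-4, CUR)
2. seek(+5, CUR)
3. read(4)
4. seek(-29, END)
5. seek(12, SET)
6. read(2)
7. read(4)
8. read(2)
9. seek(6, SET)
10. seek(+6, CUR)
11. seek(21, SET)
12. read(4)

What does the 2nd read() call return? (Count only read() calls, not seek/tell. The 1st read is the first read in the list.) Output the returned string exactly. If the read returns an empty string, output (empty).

After 1 (seek(-4, CUR)): offset=0
After 2 (seek(+5, CUR)): offset=5
After 3 (read(4)): returned 'AB9O', offset=9
After 4 (seek(-29, END)): offset=0
After 5 (seek(12, SET)): offset=12
After 6 (read(2)): returned 'MJ', offset=14
After 7 (read(4)): returned '8MJ1', offset=18
After 8 (read(2)): returned 'YL', offset=20
After 9 (seek(6, SET)): offset=6
After 10 (seek(+6, CUR)): offset=12
After 11 (seek(21, SET)): offset=21
After 12 (read(4)): returned '0KI8', offset=25

Answer: MJ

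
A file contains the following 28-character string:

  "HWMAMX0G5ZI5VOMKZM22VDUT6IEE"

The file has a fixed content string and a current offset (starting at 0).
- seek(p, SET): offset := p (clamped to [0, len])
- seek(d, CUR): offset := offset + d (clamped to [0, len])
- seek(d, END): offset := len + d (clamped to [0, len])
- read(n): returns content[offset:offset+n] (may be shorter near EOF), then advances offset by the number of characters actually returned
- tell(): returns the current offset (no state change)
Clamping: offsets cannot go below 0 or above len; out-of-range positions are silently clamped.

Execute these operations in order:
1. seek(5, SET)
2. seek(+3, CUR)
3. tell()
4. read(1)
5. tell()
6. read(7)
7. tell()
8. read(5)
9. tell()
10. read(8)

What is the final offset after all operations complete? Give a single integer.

Answer: 28

Derivation:
After 1 (seek(5, SET)): offset=5
After 2 (seek(+3, CUR)): offset=8
After 3 (tell()): offset=8
After 4 (read(1)): returned '5', offset=9
After 5 (tell()): offset=9
After 6 (read(7)): returned 'ZI5VOMK', offset=16
After 7 (tell()): offset=16
After 8 (read(5)): returned 'ZM22V', offset=21
After 9 (tell()): offset=21
After 10 (read(8)): returned 'DUT6IEE', offset=28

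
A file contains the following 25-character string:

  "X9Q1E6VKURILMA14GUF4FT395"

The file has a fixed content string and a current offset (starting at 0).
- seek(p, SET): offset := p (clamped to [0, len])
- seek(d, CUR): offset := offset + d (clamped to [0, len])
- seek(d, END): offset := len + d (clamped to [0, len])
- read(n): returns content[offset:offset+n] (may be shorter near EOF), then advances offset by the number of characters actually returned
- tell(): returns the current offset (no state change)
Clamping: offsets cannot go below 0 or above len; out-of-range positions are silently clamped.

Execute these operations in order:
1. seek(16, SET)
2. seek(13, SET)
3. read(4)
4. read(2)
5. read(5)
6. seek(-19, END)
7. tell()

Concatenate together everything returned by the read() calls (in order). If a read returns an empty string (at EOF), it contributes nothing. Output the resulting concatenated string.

Answer: A14GUF4FT39

Derivation:
After 1 (seek(16, SET)): offset=16
After 2 (seek(13, SET)): offset=13
After 3 (read(4)): returned 'A14G', offset=17
After 4 (read(2)): returned 'UF', offset=19
After 5 (read(5)): returned '4FT39', offset=24
After 6 (seek(-19, END)): offset=6
After 7 (tell()): offset=6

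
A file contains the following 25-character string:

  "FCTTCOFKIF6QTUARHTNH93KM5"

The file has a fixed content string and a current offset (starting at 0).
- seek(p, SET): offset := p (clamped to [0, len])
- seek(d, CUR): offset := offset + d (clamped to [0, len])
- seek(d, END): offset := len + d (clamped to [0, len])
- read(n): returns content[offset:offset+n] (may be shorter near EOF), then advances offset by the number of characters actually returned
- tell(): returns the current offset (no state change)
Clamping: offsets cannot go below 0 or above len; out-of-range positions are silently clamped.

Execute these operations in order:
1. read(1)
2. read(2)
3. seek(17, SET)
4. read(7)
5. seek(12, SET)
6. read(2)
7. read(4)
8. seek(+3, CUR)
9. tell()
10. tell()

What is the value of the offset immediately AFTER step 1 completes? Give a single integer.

Answer: 1

Derivation:
After 1 (read(1)): returned 'F', offset=1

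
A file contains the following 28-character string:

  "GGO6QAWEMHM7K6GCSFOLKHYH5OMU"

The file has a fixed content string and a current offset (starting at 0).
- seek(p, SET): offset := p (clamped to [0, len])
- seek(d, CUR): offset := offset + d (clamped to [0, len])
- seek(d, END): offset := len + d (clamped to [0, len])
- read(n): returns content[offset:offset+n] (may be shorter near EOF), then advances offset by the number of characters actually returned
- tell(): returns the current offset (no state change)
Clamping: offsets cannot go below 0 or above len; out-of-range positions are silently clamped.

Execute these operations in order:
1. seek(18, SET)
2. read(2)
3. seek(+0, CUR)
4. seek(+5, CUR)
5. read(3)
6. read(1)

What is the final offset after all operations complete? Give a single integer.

After 1 (seek(18, SET)): offset=18
After 2 (read(2)): returned 'OL', offset=20
After 3 (seek(+0, CUR)): offset=20
After 4 (seek(+5, CUR)): offset=25
After 5 (read(3)): returned 'OMU', offset=28
After 6 (read(1)): returned '', offset=28

Answer: 28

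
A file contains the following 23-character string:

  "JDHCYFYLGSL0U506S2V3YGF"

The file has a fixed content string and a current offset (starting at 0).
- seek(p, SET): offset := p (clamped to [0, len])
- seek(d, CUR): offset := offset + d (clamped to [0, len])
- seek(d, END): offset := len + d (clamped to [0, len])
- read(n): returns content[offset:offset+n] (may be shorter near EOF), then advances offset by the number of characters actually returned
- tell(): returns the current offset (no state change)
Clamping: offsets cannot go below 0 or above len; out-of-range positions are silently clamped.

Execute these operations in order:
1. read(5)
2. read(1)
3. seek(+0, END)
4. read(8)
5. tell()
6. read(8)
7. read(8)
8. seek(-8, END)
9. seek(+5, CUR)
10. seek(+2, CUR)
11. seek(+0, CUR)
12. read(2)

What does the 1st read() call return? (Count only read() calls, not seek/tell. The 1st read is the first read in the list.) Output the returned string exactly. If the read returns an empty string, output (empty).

Answer: JDHCY

Derivation:
After 1 (read(5)): returned 'JDHCY', offset=5
After 2 (read(1)): returned 'F', offset=6
After 3 (seek(+0, END)): offset=23
After 4 (read(8)): returned '', offset=23
After 5 (tell()): offset=23
After 6 (read(8)): returned '', offset=23
After 7 (read(8)): returned '', offset=23
After 8 (seek(-8, END)): offset=15
After 9 (seek(+5, CUR)): offset=20
After 10 (seek(+2, CUR)): offset=22
After 11 (seek(+0, CUR)): offset=22
After 12 (read(2)): returned 'F', offset=23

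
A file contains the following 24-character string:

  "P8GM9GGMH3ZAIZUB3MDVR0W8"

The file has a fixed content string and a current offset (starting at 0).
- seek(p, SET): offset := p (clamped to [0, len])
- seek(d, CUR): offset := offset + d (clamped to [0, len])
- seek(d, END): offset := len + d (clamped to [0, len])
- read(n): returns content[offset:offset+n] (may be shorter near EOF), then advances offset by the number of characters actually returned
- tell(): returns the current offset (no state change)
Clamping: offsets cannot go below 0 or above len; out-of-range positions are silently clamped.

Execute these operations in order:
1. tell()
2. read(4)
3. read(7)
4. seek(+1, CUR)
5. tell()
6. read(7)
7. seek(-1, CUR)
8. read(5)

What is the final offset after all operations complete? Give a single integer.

After 1 (tell()): offset=0
After 2 (read(4)): returned 'P8GM', offset=4
After 3 (read(7)): returned '9GGMH3Z', offset=11
After 4 (seek(+1, CUR)): offset=12
After 5 (tell()): offset=12
After 6 (read(7)): returned 'IZUB3MD', offset=19
After 7 (seek(-1, CUR)): offset=18
After 8 (read(5)): returned 'DVR0W', offset=23

Answer: 23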